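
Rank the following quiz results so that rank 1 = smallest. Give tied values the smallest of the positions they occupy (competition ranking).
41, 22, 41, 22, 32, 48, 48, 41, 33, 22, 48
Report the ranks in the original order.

6, 1, 6, 1, 4, 9, 9, 6, 5, 1, 9

Sorted (ascending): 22, 22, 22, 32, 33, 41, 41, 41, 48, 48, 48
The 3 values of 22 occupy positions 1–3 → each gets rank 1.
The 3 values of 41 occupy positions 6–8 → each gets rank 6.
The 3 values of 48 occupy positions 9–11 → each gets rank 9.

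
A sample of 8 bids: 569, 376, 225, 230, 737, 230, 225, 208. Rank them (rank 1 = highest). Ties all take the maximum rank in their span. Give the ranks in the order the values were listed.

2, 3, 7, 5, 1, 5, 7, 8

Sorted (descending): 737, 569, 376, 230, 230, 225, 225, 208
The 2 values of 230 occupy positions 4–5 → each gets rank 5.
The 2 values of 225 occupy positions 6–7 → each gets rank 7.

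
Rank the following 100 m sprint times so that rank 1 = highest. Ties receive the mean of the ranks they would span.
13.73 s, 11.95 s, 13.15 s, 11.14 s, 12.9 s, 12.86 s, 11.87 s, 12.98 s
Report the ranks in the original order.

1, 6, 2, 8, 4, 5, 7, 3

Sorted (descending): 13.73, 13.15, 12.98, 12.9, 12.86, 11.95, 11.87, 11.14
No ties — each value takes its position as its rank.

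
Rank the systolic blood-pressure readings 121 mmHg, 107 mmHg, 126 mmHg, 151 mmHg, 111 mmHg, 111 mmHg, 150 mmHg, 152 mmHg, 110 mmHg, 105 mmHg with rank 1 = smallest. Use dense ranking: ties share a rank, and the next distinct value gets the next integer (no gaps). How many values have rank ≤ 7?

8

Sorted (ascending): 105, 107, 110, 111, 111, 121, 126, 150, 151, 152
The 2 values of 111 share dense rank 4.
Remaining distinct values take the next consecutive integers.
Ranks ≤ 7: {1, 2, 3, 4, 4, 5, 6, 7} → 8 values.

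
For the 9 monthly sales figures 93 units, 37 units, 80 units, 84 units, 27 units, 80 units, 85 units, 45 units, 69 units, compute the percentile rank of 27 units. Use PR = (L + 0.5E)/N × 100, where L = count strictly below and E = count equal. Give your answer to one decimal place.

N = 9.
Strictly below 27: 0. Equal to 27: 1.
PR = (0 + 0.5·1)/9 × 100 = 5.6

5.6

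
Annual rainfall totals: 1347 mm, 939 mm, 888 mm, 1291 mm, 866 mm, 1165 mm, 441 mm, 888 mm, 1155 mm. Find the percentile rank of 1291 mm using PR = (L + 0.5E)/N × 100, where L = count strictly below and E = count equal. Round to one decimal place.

83.3

N = 9.
Strictly below 1291: 7. Equal to 1291: 1.
PR = (7 + 0.5·1)/9 × 100 = 83.3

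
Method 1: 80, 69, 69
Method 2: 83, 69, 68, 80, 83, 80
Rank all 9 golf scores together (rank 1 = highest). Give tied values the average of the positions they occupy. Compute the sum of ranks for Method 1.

Sorted (descending): 83, 83, 80, 80, 80, 69, 69, 69, 68
The 2 values of 83 occupy positions 1–2 → average rank (1+2)/2 = 1.5.
The 3 values of 80 occupy positions 3–5 → average rank 4.
The 3 values of 69 occupy positions 6–8 → average rank 7.
Method 1 values → pooled ranks: 80→4, 69→7, 69→7
Rank sum = 4 + 7 + 7 = 18

18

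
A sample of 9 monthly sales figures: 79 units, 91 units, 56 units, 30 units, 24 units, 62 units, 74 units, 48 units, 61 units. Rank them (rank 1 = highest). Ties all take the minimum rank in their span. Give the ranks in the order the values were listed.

Sorted (descending): 91, 79, 74, 62, 61, 56, 48, 30, 24
No ties — each value takes its position as its rank.

2, 1, 6, 8, 9, 4, 3, 7, 5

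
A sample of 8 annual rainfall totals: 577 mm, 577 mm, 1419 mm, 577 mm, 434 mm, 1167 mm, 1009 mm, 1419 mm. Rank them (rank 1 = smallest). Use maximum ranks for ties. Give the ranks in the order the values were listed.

Sorted (ascending): 434, 577, 577, 577, 1009, 1167, 1419, 1419
The 3 values of 577 occupy positions 2–4 → each gets rank 4.
The 2 values of 1419 occupy positions 7–8 → each gets rank 8.

4, 4, 8, 4, 1, 6, 5, 8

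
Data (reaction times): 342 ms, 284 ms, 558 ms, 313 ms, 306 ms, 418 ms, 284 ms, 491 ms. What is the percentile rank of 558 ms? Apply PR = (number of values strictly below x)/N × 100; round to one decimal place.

87.5

N = 8.
Strictly below 558: 7. Equal to 558: 1.
PR = 7/8 × 100 = 87.5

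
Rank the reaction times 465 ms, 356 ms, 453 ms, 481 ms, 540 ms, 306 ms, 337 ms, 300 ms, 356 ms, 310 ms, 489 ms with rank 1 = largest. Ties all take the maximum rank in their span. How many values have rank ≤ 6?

Sorted (descending): 540, 489, 481, 465, 453, 356, 356, 337, 310, 306, 300
The 2 values of 356 occupy positions 6–7 → each gets rank 7.
Ranks ≤ 6: {1, 2, 3, 4, 5} → 5 values.

5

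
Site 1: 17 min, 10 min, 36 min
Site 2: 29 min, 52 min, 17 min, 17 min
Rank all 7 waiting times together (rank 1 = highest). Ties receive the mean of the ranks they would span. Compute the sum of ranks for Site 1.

Sorted (descending): 52, 36, 29, 17, 17, 17, 10
The 3 values of 17 occupy positions 4–6 → average rank 5.
Site 1 values → pooled ranks: 17→5, 10→7, 36→2
Rank sum = 5 + 7 + 2 = 14

14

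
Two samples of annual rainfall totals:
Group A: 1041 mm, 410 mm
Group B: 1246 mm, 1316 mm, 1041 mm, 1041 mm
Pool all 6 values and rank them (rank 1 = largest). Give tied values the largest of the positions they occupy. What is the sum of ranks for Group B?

Sorted (descending): 1316, 1246, 1041, 1041, 1041, 410
The 3 values of 1041 occupy positions 3–5 → each gets rank 5.
Group B values → pooled ranks: 1246→2, 1316→1, 1041→5, 1041→5
Rank sum = 2 + 1 + 5 + 5 = 13

13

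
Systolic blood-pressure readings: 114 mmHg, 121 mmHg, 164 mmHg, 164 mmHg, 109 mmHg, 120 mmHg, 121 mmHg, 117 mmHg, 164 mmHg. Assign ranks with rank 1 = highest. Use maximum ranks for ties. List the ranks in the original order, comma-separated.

Sorted (descending): 164, 164, 164, 121, 121, 120, 117, 114, 109
The 3 values of 164 occupy positions 1–3 → each gets rank 3.
The 2 values of 121 occupy positions 4–5 → each gets rank 5.

8, 5, 3, 3, 9, 6, 5, 7, 3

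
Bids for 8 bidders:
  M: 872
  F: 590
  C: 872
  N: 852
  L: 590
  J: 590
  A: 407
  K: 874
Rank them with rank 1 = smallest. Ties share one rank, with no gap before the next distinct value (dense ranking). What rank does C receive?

Sorted (ascending): 407, 590, 590, 590, 852, 872, 872, 874
The 3 values of 590 share dense rank 2.
The 2 values of 872 share dense rank 4.
Remaining distinct values take the next consecutive integers.
C has value 872 → rank 4.

4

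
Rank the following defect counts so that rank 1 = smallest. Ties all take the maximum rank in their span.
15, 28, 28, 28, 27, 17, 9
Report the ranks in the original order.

2, 7, 7, 7, 4, 3, 1

Sorted (ascending): 9, 15, 17, 27, 28, 28, 28
The 3 values of 28 occupy positions 5–7 → each gets rank 7.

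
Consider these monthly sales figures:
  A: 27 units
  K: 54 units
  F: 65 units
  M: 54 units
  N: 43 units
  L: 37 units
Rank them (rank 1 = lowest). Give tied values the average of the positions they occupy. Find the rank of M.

Sorted (ascending): 27, 37, 43, 54, 54, 65
The 2 values of 54 occupy positions 4–5 → average rank (4+5)/2 = 4.5.
M has value 54 units → rank 4.5.

4.5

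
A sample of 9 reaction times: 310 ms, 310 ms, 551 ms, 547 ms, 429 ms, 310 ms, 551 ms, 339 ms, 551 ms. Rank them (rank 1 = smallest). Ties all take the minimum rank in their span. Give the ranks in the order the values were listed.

Sorted (ascending): 310, 310, 310, 339, 429, 547, 551, 551, 551
The 3 values of 310 occupy positions 1–3 → each gets rank 1.
The 3 values of 551 occupy positions 7–9 → each gets rank 7.

1, 1, 7, 6, 5, 1, 7, 4, 7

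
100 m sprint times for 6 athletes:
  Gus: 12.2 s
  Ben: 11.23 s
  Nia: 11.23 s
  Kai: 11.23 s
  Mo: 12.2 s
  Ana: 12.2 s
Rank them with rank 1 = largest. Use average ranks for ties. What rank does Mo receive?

Sorted (descending): 12.2, 12.2, 12.2, 11.23, 11.23, 11.23
The 3 values of 12.2 occupy positions 1–3 → average rank 2.
The 3 values of 11.23 occupy positions 4–6 → average rank 5.
Mo has value 12.2 s → rank 2.

2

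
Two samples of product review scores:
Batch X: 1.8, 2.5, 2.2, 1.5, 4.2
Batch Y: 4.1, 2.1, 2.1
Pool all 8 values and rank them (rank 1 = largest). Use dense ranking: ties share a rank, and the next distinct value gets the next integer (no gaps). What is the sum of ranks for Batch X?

Sorted (descending): 4.2, 4.1, 2.5, 2.2, 2.1, 2.1, 1.8, 1.5
The 2 values of 2.1 share dense rank 5.
Remaining distinct values take the next consecutive integers.
Batch X values → pooled ranks: 1.8→6, 2.5→3, 2.2→4, 1.5→7, 4.2→1
Rank sum = 6 + 3 + 4 + 7 + 1 = 21

21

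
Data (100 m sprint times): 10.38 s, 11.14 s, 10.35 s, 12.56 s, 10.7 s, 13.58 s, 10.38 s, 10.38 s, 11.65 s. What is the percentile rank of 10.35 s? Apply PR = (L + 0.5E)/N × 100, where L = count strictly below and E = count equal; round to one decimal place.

N = 9.
Strictly below 10.35: 0. Equal to 10.35: 1.
PR = (0 + 0.5·1)/9 × 100 = 5.6

5.6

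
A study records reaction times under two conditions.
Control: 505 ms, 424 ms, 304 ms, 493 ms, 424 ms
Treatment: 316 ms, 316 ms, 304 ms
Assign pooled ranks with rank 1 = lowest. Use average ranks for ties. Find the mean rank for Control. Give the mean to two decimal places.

Sorted (ascending): 304, 304, 316, 316, 424, 424, 493, 505
The 2 values of 304 occupy positions 1–2 → average rank (1+2)/2 = 1.5.
The 2 values of 316 occupy positions 3–4 → average rank (3+4)/2 = 3.5.
The 2 values of 424 occupy positions 5–6 → average rank (5+6)/2 = 5.5.
Control values → pooled ranks: 505→8, 424→5.5, 304→1.5, 493→7, 424→5.5
Mean rank = (8 + 5.5 + 1.5 + 7 + 5.5) / 5 = 5.50

5.50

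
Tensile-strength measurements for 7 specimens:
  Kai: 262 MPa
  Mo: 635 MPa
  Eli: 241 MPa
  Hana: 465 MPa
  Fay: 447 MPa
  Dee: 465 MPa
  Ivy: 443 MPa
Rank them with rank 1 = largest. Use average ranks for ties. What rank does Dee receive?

Sorted (descending): 635, 465, 465, 447, 443, 262, 241
The 2 values of 465 occupy positions 2–3 → average rank (2+3)/2 = 2.5.
Dee has value 465 MPa → rank 2.5.

2.5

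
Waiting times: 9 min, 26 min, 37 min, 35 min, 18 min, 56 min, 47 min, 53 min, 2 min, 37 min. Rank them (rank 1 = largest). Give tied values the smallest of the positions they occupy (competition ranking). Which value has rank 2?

Sorted (descending): 56, 53, 47, 37, 37, 35, 26, 18, 9, 2
The 2 values of 37 occupy positions 4–5 → each gets rank 4.
Rank 2 → value 53.

53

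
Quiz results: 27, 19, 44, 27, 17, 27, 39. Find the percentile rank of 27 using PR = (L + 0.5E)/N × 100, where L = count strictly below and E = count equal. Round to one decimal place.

50.0

N = 7.
Strictly below 27: 2. Equal to 27: 3.
PR = (2 + 0.5·3)/7 × 100 = 50.0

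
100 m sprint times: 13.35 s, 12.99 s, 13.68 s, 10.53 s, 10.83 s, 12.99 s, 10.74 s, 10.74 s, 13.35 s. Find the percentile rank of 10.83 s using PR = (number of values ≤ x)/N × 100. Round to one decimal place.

N = 9.
Strictly below 10.83: 3. Equal to 10.83: 1.
PR = 4/9 × 100 = 44.4

44.4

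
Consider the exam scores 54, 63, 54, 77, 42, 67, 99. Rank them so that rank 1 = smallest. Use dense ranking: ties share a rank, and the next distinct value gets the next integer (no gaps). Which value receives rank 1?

Sorted (ascending): 42, 54, 54, 63, 67, 77, 99
The 2 values of 54 share dense rank 2.
Remaining distinct values take the next consecutive integers.
Rank 1 → value 42.

42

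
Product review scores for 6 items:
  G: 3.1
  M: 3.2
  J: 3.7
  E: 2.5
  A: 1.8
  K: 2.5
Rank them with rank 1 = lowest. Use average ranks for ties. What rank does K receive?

Sorted (ascending): 1.8, 2.5, 2.5, 3.1, 3.2, 3.7
The 2 values of 2.5 occupy positions 2–3 → average rank (2+3)/2 = 2.5.
K has value 2.5 → rank 2.5.

2.5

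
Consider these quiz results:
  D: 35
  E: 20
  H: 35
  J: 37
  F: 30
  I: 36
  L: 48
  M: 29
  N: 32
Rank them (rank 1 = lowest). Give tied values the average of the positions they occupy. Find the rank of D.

5.5

Sorted (ascending): 20, 29, 30, 32, 35, 35, 36, 37, 48
The 2 values of 35 occupy positions 5–6 → average rank (5+6)/2 = 5.5.
D has value 35 → rank 5.5.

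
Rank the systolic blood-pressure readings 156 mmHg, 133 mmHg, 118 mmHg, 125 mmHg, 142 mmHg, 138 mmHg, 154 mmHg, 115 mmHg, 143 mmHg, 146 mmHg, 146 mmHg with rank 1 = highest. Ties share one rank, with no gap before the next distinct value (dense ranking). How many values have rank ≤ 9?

10

Sorted (descending): 156, 154, 146, 146, 143, 142, 138, 133, 125, 118, 115
The 2 values of 146 share dense rank 3.
Remaining distinct values take the next consecutive integers.
Ranks ≤ 9: {1, 2, 3, 3, 4, 5, 6, 7, 8, 9} → 10 values.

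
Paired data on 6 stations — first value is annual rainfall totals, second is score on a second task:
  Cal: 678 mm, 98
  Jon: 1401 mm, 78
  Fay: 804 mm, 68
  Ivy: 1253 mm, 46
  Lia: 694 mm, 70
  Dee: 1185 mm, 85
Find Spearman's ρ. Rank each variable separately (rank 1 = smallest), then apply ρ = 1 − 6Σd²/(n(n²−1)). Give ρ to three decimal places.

-0.371

Ranks of variable 1: 1, 6, 3, 5, 2, 4
Ranks of variable 2: 6, 4, 2, 1, 3, 5
d = r₁ − r₂: -5, 2, 1, 4, -1, -1
d²: 25, 4, 1, 16, 1, 1; Σd² = 48
ρ = 1 − 6·48/(6·35) = 1 − 288/210 = -0.371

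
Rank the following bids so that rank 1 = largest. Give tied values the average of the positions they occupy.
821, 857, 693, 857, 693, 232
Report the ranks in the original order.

Sorted (descending): 857, 857, 821, 693, 693, 232
The 2 values of 857 occupy positions 1–2 → average rank (1+2)/2 = 1.5.
The 2 values of 693 occupy positions 4–5 → average rank (4+5)/2 = 4.5.

3, 1.5, 4.5, 1.5, 4.5, 6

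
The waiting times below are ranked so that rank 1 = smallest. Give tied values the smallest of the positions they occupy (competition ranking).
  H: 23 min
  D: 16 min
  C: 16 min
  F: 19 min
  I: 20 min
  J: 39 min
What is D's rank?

1

Sorted (ascending): 16, 16, 19, 20, 23, 39
The 2 values of 16 occupy positions 1–2 → each gets rank 1.
D has value 16 min → rank 1.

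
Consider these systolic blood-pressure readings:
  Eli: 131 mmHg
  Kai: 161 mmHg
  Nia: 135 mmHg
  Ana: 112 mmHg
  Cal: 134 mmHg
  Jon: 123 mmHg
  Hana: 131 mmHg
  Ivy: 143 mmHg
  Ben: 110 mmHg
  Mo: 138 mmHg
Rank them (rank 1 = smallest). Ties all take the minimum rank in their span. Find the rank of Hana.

4

Sorted (ascending): 110, 112, 123, 131, 131, 134, 135, 138, 143, 161
The 2 values of 131 occupy positions 4–5 → each gets rank 4.
Hana has value 131 mmHg → rank 4.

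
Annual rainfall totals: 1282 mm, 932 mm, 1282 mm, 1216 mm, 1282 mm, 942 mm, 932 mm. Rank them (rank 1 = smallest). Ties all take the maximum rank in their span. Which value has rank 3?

942

Sorted (ascending): 932, 932, 942, 1216, 1282, 1282, 1282
The 2 values of 932 occupy positions 1–2 → each gets rank 2.
The 3 values of 1282 occupy positions 5–7 → each gets rank 7.
Rank 3 → value 942.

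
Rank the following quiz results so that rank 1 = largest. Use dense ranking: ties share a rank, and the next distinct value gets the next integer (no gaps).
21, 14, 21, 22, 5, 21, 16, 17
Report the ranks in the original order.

2, 5, 2, 1, 6, 2, 4, 3

Sorted (descending): 22, 21, 21, 21, 17, 16, 14, 5
The 3 values of 21 share dense rank 2.
Remaining distinct values take the next consecutive integers.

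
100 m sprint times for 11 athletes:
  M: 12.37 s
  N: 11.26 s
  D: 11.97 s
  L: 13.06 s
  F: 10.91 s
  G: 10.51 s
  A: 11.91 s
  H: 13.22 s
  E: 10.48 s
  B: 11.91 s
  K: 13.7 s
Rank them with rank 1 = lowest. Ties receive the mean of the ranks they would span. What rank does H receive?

Sorted (ascending): 10.48, 10.51, 10.91, 11.26, 11.91, 11.91, 11.97, 12.37, 13.06, 13.22, 13.7
The 2 values of 11.91 occupy positions 5–6 → average rank (5+6)/2 = 5.5.
H has value 13.22 s → rank 10.

10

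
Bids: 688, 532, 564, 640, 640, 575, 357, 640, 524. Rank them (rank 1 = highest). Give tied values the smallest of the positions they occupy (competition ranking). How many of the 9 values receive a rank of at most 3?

4

Sorted (descending): 688, 640, 640, 640, 575, 564, 532, 524, 357
The 3 values of 640 occupy positions 2–4 → each gets rank 2.
Ranks ≤ 3: {1, 2, 2, 2} → 4 values.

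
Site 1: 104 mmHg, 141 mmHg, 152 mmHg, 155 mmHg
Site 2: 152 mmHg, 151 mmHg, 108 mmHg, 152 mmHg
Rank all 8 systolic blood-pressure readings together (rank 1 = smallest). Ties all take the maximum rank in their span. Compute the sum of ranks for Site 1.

Sorted (ascending): 104, 108, 141, 151, 152, 152, 152, 155
The 3 values of 152 occupy positions 5–7 → each gets rank 7.
Site 1 values → pooled ranks: 104→1, 141→3, 152→7, 155→8
Rank sum = 1 + 3 + 7 + 8 = 19

19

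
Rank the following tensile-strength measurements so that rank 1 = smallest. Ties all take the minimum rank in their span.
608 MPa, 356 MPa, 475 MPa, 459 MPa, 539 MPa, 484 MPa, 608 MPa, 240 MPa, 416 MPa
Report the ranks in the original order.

Sorted (ascending): 240, 356, 416, 459, 475, 484, 539, 608, 608
The 2 values of 608 occupy positions 8–9 → each gets rank 8.

8, 2, 5, 4, 7, 6, 8, 1, 3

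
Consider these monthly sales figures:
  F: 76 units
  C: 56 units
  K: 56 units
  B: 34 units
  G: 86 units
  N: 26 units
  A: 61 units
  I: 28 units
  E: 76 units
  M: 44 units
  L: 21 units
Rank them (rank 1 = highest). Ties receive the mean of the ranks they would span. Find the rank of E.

2.5

Sorted (descending): 86, 76, 76, 61, 56, 56, 44, 34, 28, 26, 21
The 2 values of 76 occupy positions 2–3 → average rank (2+3)/2 = 2.5.
The 2 values of 56 occupy positions 5–6 → average rank (5+6)/2 = 5.5.
E has value 76 units → rank 2.5.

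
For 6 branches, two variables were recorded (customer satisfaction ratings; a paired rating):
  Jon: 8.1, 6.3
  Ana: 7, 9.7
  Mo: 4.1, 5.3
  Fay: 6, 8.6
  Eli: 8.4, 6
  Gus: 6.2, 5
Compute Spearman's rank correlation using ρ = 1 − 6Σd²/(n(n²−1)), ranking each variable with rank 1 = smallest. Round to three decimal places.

Ranks of variable 1: 5, 4, 1, 2, 6, 3
Ranks of variable 2: 4, 6, 2, 5, 3, 1
d = r₁ − r₂: 1, -2, -1, -3, 3, 2
d²: 1, 4, 1, 9, 9, 4; Σd² = 28
ρ = 1 − 6·28/(6·35) = 1 − 168/210 = 0.200

0.200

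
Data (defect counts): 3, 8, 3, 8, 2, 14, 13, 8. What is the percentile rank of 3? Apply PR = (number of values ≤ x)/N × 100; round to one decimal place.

N = 8.
Strictly below 3: 1. Equal to 3: 2.
PR = 3/8 × 100 = 37.5

37.5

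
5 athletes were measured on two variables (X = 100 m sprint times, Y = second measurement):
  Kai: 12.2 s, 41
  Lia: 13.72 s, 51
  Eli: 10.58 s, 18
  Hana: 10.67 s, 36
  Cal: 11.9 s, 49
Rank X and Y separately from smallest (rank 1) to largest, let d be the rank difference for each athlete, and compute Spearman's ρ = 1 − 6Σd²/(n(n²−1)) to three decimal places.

Ranks of variable 1: 4, 5, 1, 2, 3
Ranks of variable 2: 3, 5, 1, 2, 4
d = r₁ − r₂: 1, 0, 0, 0, -1
d²: 1, 0, 0, 0, 1; Σd² = 2
ρ = 1 − 6·2/(5·24) = 1 − 12/120 = 0.900

0.900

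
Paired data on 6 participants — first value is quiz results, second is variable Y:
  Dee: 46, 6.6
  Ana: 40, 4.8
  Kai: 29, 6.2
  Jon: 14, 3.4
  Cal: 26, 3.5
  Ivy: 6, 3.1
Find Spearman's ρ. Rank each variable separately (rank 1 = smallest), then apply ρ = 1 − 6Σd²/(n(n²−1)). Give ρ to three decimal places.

0.943

Ranks of variable 1: 6, 5, 4, 2, 3, 1
Ranks of variable 2: 6, 4, 5, 2, 3, 1
d = r₁ − r₂: 0, 1, -1, 0, 0, 0
d²: 0, 1, 1, 0, 0, 0; Σd² = 2
ρ = 1 − 6·2/(6·35) = 1 − 12/210 = 0.943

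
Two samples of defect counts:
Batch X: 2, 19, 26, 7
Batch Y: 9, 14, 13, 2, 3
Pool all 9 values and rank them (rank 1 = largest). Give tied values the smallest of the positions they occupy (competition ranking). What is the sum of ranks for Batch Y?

Sorted (descending): 26, 19, 14, 13, 9, 7, 3, 2, 2
The 2 values of 2 occupy positions 8–9 → each gets rank 8.
Batch Y values → pooled ranks: 9→5, 14→3, 13→4, 2→8, 3→7
Rank sum = 5 + 3 + 4 + 8 + 7 = 27

27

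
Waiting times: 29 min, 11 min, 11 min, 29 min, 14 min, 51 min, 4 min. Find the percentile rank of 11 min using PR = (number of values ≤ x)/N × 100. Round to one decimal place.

N = 7.
Strictly below 11: 1. Equal to 11: 2.
PR = 3/7 × 100 = 42.9

42.9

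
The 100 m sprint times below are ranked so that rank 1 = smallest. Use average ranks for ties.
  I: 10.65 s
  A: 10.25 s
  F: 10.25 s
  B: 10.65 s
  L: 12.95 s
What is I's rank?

Sorted (ascending): 10.25, 10.25, 10.65, 10.65, 12.95
The 2 values of 10.25 occupy positions 1–2 → average rank (1+2)/2 = 1.5.
The 2 values of 10.65 occupy positions 3–4 → average rank (3+4)/2 = 3.5.
I has value 10.65 s → rank 3.5.

3.5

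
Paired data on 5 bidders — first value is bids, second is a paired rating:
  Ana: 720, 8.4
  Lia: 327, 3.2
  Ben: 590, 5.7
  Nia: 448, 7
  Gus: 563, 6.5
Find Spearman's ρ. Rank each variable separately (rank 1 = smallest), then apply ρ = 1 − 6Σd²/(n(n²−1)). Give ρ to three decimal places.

Ranks of variable 1: 5, 1, 4, 2, 3
Ranks of variable 2: 5, 1, 2, 4, 3
d = r₁ − r₂: 0, 0, 2, -2, 0
d²: 0, 0, 4, 4, 0; Σd² = 8
ρ = 1 − 6·8/(5·24) = 1 − 48/120 = 0.600

0.600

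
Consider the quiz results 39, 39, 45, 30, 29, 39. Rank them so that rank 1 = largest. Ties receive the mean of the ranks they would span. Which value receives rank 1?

45

Sorted (descending): 45, 39, 39, 39, 30, 29
The 3 values of 39 occupy positions 2–4 → average rank 3.
Rank 1 → value 45.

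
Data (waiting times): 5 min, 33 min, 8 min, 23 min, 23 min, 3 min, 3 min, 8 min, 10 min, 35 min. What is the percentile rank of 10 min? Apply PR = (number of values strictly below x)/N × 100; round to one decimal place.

N = 10.
Strictly below 10: 5. Equal to 10: 1.
PR = 5/10 × 100 = 50.0

50.0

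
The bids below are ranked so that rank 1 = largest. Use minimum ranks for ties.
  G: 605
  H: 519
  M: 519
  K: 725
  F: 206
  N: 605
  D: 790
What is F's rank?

Sorted (descending): 790, 725, 605, 605, 519, 519, 206
The 2 values of 605 occupy positions 3–4 → each gets rank 3.
The 2 values of 519 occupy positions 5–6 → each gets rank 5.
F has value 206 → rank 7.

7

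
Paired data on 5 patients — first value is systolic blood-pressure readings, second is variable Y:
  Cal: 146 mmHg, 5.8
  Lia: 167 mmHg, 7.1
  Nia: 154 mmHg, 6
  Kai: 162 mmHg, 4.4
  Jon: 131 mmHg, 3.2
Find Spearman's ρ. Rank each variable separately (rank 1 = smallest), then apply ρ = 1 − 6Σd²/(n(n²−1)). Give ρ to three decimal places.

0.700

Ranks of variable 1: 2, 5, 3, 4, 1
Ranks of variable 2: 3, 5, 4, 2, 1
d = r₁ − r₂: -1, 0, -1, 2, 0
d²: 1, 0, 1, 4, 0; Σd² = 6
ρ = 1 − 6·6/(5·24) = 1 − 36/120 = 0.700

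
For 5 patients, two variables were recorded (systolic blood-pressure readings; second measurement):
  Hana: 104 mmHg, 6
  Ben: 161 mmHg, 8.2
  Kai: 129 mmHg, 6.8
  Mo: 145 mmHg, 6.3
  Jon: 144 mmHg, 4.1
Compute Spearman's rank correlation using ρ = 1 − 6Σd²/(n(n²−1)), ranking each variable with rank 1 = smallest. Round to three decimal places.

0.500

Ranks of variable 1: 1, 5, 2, 4, 3
Ranks of variable 2: 2, 5, 4, 3, 1
d = r₁ − r₂: -1, 0, -2, 1, 2
d²: 1, 0, 4, 1, 4; Σd² = 10
ρ = 1 − 6·10/(5·24) = 1 − 60/120 = 0.500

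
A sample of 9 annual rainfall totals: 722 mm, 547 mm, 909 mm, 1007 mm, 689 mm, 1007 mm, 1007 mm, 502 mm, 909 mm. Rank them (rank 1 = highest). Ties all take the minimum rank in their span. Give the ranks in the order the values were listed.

Sorted (descending): 1007, 1007, 1007, 909, 909, 722, 689, 547, 502
The 3 values of 1007 occupy positions 1–3 → each gets rank 1.
The 2 values of 909 occupy positions 4–5 → each gets rank 4.

6, 8, 4, 1, 7, 1, 1, 9, 4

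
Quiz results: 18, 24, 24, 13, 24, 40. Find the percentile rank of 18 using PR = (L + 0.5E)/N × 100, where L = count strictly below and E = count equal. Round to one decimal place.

25.0

N = 6.
Strictly below 18: 1. Equal to 18: 1.
PR = (1 + 0.5·1)/6 × 100 = 25.0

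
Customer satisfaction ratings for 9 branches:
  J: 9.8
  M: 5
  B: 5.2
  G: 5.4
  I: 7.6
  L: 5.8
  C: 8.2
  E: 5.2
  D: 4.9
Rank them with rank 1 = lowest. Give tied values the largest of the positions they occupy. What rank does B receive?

4

Sorted (ascending): 4.9, 5, 5.2, 5.2, 5.4, 5.8, 7.6, 8.2, 9.8
The 2 values of 5.2 occupy positions 3–4 → each gets rank 4.
B has value 5.2 → rank 4.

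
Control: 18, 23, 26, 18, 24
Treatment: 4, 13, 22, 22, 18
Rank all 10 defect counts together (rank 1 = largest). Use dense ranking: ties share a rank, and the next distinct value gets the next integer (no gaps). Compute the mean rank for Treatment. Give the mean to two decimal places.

Sorted (descending): 26, 24, 23, 22, 22, 18, 18, 18, 13, 4
The 2 values of 22 share dense rank 4.
The 3 values of 18 share dense rank 5.
Remaining distinct values take the next consecutive integers.
Treatment values → pooled ranks: 4→7, 13→6, 22→4, 22→4, 18→5
Mean rank = (7 + 6 + 4 + 4 + 5) / 5 = 5.20

5.20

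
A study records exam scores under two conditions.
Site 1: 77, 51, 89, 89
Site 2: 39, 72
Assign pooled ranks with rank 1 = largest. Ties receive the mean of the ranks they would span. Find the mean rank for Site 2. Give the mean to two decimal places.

Sorted (descending): 89, 89, 77, 72, 51, 39
The 2 values of 89 occupy positions 1–2 → average rank (1+2)/2 = 1.5.
Site 2 values → pooled ranks: 39→6, 72→4
Mean rank = (6 + 4) / 2 = 5.00

5.00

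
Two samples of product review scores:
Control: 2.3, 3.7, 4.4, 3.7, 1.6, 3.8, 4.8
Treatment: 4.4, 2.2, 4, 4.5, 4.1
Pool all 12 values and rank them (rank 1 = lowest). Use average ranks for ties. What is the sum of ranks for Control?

40.5

Sorted (ascending): 1.6, 2.2, 2.3, 3.7, 3.7, 3.8, 4, 4.1, 4.4, 4.4, 4.5, 4.8
The 2 values of 3.7 occupy positions 4–5 → average rank (4+5)/2 = 4.5.
The 2 values of 4.4 occupy positions 9–10 → average rank (9+10)/2 = 9.5.
Control values → pooled ranks: 2.3→3, 3.7→4.5, 4.4→9.5, 3.7→4.5, 1.6→1, 3.8→6, 4.8→12
Rank sum = 3 + 4.5 + 9.5 + 4.5 + 1 + 6 + 12 = 40.5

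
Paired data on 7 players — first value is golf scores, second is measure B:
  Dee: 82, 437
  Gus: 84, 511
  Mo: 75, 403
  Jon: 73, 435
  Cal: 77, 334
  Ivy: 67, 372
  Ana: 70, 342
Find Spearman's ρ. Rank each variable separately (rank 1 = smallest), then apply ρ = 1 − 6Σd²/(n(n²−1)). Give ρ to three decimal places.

0.571

Ranks of variable 1: 6, 7, 4, 3, 5, 1, 2
Ranks of variable 2: 6, 7, 4, 5, 1, 3, 2
d = r₁ − r₂: 0, 0, 0, -2, 4, -2, 0
d²: 0, 0, 0, 4, 16, 4, 0; Σd² = 24
ρ = 1 − 6·24/(7·48) = 1 − 144/336 = 0.571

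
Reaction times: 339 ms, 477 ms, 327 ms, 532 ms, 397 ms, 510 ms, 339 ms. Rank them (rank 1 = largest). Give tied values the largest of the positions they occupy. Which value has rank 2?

510

Sorted (descending): 532, 510, 477, 397, 339, 339, 327
The 2 values of 339 occupy positions 5–6 → each gets rank 6.
Rank 2 → value 510.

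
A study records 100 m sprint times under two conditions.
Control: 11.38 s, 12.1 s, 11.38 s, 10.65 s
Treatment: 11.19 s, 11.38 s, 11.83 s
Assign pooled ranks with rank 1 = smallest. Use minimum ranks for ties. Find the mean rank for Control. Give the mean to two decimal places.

3.50

Sorted (ascending): 10.65, 11.19, 11.38, 11.38, 11.38, 11.83, 12.1
The 3 values of 11.38 occupy positions 3–5 → each gets rank 3.
Control values → pooled ranks: 11.38→3, 12.1→7, 11.38→3, 10.65→1
Mean rank = (3 + 7 + 3 + 1) / 4 = 3.50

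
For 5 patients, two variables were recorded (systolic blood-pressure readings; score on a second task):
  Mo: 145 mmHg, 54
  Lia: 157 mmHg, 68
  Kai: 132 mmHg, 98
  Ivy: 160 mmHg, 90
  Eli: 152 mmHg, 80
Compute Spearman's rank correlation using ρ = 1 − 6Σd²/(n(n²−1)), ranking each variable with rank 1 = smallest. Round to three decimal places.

-0.100

Ranks of variable 1: 2, 4, 1, 5, 3
Ranks of variable 2: 1, 2, 5, 4, 3
d = r₁ − r₂: 1, 2, -4, 1, 0
d²: 1, 4, 16, 1, 0; Σd² = 22
ρ = 1 − 6·22/(5·24) = 1 − 132/120 = -0.100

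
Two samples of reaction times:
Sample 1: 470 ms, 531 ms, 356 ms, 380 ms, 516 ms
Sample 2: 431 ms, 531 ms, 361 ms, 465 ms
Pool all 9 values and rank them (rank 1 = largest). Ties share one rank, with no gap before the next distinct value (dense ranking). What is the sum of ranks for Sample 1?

20

Sorted (descending): 531, 531, 516, 470, 465, 431, 380, 361, 356
The 2 values of 531 share dense rank 1.
Remaining distinct values take the next consecutive integers.
Sample 1 values → pooled ranks: 470→3, 531→1, 356→8, 380→6, 516→2
Rank sum = 3 + 1 + 8 + 6 + 2 = 20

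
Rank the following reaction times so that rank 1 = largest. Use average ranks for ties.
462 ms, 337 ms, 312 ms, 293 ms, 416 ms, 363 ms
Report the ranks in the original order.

1, 4, 5, 6, 2, 3

Sorted (descending): 462, 416, 363, 337, 312, 293
No ties — each value takes its position as its rank.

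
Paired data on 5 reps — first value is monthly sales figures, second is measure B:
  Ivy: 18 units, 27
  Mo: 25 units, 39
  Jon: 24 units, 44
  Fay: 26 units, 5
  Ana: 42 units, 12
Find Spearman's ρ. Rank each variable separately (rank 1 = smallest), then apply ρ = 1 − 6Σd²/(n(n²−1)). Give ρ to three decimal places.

-0.600

Ranks of variable 1: 1, 3, 2, 4, 5
Ranks of variable 2: 3, 4, 5, 1, 2
d = r₁ − r₂: -2, -1, -3, 3, 3
d²: 4, 1, 9, 9, 9; Σd² = 32
ρ = 1 − 6·32/(5·24) = 1 − 192/120 = -0.600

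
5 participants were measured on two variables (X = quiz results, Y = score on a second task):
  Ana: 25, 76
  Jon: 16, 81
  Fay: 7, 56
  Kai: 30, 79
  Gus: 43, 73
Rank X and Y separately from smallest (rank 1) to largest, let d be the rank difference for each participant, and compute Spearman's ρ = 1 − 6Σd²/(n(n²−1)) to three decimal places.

0.100

Ranks of variable 1: 3, 2, 1, 4, 5
Ranks of variable 2: 3, 5, 1, 4, 2
d = r₁ − r₂: 0, -3, 0, 0, 3
d²: 0, 9, 0, 0, 9; Σd² = 18
ρ = 1 − 6·18/(5·24) = 1 − 108/120 = 0.100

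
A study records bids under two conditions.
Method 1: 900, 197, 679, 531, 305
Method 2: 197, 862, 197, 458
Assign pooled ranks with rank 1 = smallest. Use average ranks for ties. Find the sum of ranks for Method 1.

28

Sorted (ascending): 197, 197, 197, 305, 458, 531, 679, 862, 900
The 3 values of 197 occupy positions 1–3 → average rank 2.
Method 1 values → pooled ranks: 900→9, 197→2, 679→7, 531→6, 305→4
Rank sum = 9 + 2 + 7 + 6 + 4 = 28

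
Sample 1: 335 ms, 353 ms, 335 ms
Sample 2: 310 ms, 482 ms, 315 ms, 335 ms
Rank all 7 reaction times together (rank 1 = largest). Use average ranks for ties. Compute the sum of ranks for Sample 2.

Sorted (descending): 482, 353, 335, 335, 335, 315, 310
The 3 values of 335 occupy positions 3–5 → average rank 4.
Sample 2 values → pooled ranks: 310→7, 482→1, 315→6, 335→4
Rank sum = 7 + 1 + 6 + 4 = 18

18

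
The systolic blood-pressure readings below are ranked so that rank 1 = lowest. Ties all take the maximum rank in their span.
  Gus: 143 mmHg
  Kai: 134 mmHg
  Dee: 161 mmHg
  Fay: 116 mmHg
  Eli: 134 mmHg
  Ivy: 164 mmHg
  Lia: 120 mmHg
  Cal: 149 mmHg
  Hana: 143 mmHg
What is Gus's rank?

Sorted (ascending): 116, 120, 134, 134, 143, 143, 149, 161, 164
The 2 values of 134 occupy positions 3–4 → each gets rank 4.
The 2 values of 143 occupy positions 5–6 → each gets rank 6.
Gus has value 143 mmHg → rank 6.

6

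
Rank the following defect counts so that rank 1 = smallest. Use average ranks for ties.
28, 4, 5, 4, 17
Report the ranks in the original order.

Sorted (ascending): 4, 4, 5, 17, 28
The 2 values of 4 occupy positions 1–2 → average rank (1+2)/2 = 1.5.

5, 1.5, 3, 1.5, 4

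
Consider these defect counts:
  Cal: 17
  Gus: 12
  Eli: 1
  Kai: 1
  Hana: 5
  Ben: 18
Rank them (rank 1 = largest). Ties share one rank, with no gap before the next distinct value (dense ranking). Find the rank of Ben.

Sorted (descending): 18, 17, 12, 5, 1, 1
The 2 values of 1 share dense rank 5.
Remaining distinct values take the next consecutive integers.
Ben has value 18 → rank 1.

1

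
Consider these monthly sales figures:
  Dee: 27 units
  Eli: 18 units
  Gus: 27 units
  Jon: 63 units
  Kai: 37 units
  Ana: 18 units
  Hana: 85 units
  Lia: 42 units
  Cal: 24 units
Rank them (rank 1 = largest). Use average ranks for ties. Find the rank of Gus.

Sorted (descending): 85, 63, 42, 37, 27, 27, 24, 18, 18
The 2 values of 27 occupy positions 5–6 → average rank (5+6)/2 = 5.5.
The 2 values of 18 occupy positions 8–9 → average rank (8+9)/2 = 8.5.
Gus has value 27 units → rank 5.5.

5.5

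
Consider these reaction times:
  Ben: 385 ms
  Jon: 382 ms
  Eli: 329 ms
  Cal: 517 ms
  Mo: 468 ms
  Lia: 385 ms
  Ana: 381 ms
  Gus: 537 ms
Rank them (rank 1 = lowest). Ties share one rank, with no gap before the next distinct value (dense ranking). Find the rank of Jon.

Sorted (ascending): 329, 381, 382, 385, 385, 468, 517, 537
The 2 values of 385 share dense rank 4.
Remaining distinct values take the next consecutive integers.
Jon has value 382 ms → rank 3.

3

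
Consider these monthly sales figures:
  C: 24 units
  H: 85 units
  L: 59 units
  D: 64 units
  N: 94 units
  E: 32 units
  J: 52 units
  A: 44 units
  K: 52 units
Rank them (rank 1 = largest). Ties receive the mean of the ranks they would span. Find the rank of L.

4

Sorted (descending): 94, 85, 64, 59, 52, 52, 44, 32, 24
The 2 values of 52 occupy positions 5–6 → average rank (5+6)/2 = 5.5.
L has value 59 units → rank 4.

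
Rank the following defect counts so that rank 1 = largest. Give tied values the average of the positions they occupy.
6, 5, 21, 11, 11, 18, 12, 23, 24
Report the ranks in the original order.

8, 9, 3, 6.5, 6.5, 4, 5, 2, 1

Sorted (descending): 24, 23, 21, 18, 12, 11, 11, 6, 5
The 2 values of 11 occupy positions 6–7 → average rank (6+7)/2 = 6.5.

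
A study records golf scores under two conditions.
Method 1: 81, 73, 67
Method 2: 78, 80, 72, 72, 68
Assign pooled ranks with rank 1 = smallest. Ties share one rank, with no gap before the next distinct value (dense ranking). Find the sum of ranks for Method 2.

Sorted (ascending): 67, 68, 72, 72, 73, 78, 80, 81
The 2 values of 72 share dense rank 3.
Remaining distinct values take the next consecutive integers.
Method 2 values → pooled ranks: 78→5, 80→6, 72→3, 72→3, 68→2
Rank sum = 5 + 6 + 3 + 3 + 2 = 19

19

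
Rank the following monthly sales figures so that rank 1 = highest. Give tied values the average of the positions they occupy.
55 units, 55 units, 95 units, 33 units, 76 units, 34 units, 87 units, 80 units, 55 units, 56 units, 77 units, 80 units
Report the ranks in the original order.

Sorted (descending): 95, 87, 80, 80, 77, 76, 56, 55, 55, 55, 34, 33
The 2 values of 80 occupy positions 3–4 → average rank (3+4)/2 = 3.5.
The 3 values of 55 occupy positions 8–10 → average rank 9.

9, 9, 1, 12, 6, 11, 2, 3.5, 9, 7, 5, 3.5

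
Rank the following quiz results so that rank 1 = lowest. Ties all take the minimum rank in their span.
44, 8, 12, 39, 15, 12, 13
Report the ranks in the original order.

Sorted (ascending): 8, 12, 12, 13, 15, 39, 44
The 2 values of 12 occupy positions 2–3 → each gets rank 2.

7, 1, 2, 6, 5, 2, 4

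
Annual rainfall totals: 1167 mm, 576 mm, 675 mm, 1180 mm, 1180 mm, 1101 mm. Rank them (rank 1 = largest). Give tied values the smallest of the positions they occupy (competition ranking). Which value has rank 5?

Sorted (descending): 1180, 1180, 1167, 1101, 675, 576
The 2 values of 1180 occupy positions 1–2 → each gets rank 1.
Rank 5 → value 675.

675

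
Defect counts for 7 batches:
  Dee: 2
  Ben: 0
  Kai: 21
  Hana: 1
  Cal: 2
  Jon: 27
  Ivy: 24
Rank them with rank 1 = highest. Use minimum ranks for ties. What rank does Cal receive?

4

Sorted (descending): 27, 24, 21, 2, 2, 1, 0
The 2 values of 2 occupy positions 4–5 → each gets rank 4.
Cal has value 2 → rank 4.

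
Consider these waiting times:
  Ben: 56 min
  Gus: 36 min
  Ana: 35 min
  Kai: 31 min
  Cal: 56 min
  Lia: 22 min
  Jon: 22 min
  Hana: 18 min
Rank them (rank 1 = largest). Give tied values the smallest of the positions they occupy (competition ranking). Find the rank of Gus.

3

Sorted (descending): 56, 56, 36, 35, 31, 22, 22, 18
The 2 values of 56 occupy positions 1–2 → each gets rank 1.
The 2 values of 22 occupy positions 6–7 → each gets rank 6.
Gus has value 36 min → rank 3.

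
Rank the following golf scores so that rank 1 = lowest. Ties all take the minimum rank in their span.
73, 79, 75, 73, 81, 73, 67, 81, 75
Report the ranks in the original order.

Sorted (ascending): 67, 73, 73, 73, 75, 75, 79, 81, 81
The 3 values of 73 occupy positions 2–4 → each gets rank 2.
The 2 values of 75 occupy positions 5–6 → each gets rank 5.
The 2 values of 81 occupy positions 8–9 → each gets rank 8.

2, 7, 5, 2, 8, 2, 1, 8, 5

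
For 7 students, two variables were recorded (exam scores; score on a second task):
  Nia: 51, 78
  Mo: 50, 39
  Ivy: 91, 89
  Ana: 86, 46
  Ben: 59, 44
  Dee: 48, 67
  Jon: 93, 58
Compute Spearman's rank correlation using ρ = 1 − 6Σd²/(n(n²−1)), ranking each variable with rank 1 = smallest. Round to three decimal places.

Ranks of variable 1: 3, 2, 6, 5, 4, 1, 7
Ranks of variable 2: 6, 1, 7, 3, 2, 5, 4
d = r₁ − r₂: -3, 1, -1, 2, 2, -4, 3
d²: 9, 1, 1, 4, 4, 16, 9; Σd² = 44
ρ = 1 − 6·44/(7·48) = 1 − 264/336 = 0.214

0.214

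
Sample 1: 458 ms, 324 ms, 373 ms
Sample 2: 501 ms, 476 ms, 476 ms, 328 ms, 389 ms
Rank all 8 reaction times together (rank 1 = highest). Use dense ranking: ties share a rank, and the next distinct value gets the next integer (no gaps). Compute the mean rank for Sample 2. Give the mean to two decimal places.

3.00

Sorted (descending): 501, 476, 476, 458, 389, 373, 328, 324
The 2 values of 476 share dense rank 2.
Remaining distinct values take the next consecutive integers.
Sample 2 values → pooled ranks: 501→1, 476→2, 476→2, 328→6, 389→4
Mean rank = (1 + 2 + 2 + 6 + 4) / 5 = 3.00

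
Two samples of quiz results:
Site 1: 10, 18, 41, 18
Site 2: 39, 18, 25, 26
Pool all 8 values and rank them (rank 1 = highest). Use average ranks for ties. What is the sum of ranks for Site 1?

21

Sorted (descending): 41, 39, 26, 25, 18, 18, 18, 10
The 3 values of 18 occupy positions 5–7 → average rank 6.
Site 1 values → pooled ranks: 10→8, 18→6, 41→1, 18→6
Rank sum = 8 + 6 + 1 + 6 = 21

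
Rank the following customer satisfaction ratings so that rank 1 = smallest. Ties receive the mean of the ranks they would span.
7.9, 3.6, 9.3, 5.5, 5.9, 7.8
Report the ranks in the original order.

Sorted (ascending): 3.6, 5.5, 5.9, 7.8, 7.9, 9.3
No ties — each value takes its position as its rank.

5, 1, 6, 2, 3, 4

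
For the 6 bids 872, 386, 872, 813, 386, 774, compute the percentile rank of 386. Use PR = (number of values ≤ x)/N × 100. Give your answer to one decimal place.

33.3

N = 6.
Strictly below 386: 0. Equal to 386: 2.
PR = 2/6 × 100 = 33.3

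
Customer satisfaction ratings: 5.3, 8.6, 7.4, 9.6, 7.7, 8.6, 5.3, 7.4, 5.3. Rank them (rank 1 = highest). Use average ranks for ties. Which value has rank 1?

9.6

Sorted (descending): 9.6, 8.6, 8.6, 7.7, 7.4, 7.4, 5.3, 5.3, 5.3
The 2 values of 8.6 occupy positions 2–3 → average rank (2+3)/2 = 2.5.
The 2 values of 7.4 occupy positions 5–6 → average rank (5+6)/2 = 5.5.
The 3 values of 5.3 occupy positions 7–9 → average rank 8.
Rank 1 → value 9.6.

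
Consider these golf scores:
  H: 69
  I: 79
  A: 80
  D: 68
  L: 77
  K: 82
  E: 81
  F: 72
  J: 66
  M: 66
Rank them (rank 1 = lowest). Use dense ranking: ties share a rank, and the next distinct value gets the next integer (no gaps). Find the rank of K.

9

Sorted (ascending): 66, 66, 68, 69, 72, 77, 79, 80, 81, 82
The 2 values of 66 share dense rank 1.
Remaining distinct values take the next consecutive integers.
K has value 82 → rank 9.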